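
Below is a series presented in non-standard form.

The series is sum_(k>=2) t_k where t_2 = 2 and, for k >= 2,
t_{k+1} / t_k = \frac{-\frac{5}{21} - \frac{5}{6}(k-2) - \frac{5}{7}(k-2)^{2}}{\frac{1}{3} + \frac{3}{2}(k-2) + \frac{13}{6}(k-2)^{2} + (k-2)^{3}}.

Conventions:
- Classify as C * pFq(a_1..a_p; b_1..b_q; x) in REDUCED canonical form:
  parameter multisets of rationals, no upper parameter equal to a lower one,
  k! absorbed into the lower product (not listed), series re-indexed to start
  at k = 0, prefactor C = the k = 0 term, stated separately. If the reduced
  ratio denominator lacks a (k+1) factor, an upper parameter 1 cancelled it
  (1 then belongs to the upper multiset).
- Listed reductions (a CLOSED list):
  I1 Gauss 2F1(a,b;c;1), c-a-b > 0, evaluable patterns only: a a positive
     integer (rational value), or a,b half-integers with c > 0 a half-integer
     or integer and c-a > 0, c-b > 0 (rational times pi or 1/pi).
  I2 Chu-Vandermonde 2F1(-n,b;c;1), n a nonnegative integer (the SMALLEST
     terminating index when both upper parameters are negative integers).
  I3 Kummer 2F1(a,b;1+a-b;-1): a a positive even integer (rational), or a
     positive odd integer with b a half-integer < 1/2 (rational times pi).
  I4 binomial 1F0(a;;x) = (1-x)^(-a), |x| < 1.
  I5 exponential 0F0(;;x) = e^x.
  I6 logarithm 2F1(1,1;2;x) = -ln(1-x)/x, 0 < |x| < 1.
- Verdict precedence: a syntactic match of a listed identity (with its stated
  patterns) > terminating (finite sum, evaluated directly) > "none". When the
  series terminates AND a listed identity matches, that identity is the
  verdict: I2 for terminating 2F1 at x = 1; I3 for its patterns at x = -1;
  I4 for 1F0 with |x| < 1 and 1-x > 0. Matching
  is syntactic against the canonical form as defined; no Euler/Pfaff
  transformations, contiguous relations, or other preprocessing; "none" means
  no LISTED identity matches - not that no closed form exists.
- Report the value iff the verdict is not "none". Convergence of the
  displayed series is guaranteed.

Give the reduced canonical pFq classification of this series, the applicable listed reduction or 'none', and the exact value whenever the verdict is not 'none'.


Canonical form: C = 2 times 0F0 with upper {-}, lower {-}, x = -\frac{5}{7}. Verdict (x = -\frac{5}{7}): the exponential series (I5) applies (the 0F0 exponential series at x = -\frac{5}{7}). Its exact value is 2 \cdot e^{-\frac{5}{7}}.

Key step: from the first term 2: roots of the ratio polynomials (C = 2, x = -5/7) are the negated parameters.
Consecutive-term ratio: r(k) = -\frac{5}{7} * 1 / [(k+1)] - rational in k, leading ratio -\frac{5}{7}; with t_0 = 2, classification follows.


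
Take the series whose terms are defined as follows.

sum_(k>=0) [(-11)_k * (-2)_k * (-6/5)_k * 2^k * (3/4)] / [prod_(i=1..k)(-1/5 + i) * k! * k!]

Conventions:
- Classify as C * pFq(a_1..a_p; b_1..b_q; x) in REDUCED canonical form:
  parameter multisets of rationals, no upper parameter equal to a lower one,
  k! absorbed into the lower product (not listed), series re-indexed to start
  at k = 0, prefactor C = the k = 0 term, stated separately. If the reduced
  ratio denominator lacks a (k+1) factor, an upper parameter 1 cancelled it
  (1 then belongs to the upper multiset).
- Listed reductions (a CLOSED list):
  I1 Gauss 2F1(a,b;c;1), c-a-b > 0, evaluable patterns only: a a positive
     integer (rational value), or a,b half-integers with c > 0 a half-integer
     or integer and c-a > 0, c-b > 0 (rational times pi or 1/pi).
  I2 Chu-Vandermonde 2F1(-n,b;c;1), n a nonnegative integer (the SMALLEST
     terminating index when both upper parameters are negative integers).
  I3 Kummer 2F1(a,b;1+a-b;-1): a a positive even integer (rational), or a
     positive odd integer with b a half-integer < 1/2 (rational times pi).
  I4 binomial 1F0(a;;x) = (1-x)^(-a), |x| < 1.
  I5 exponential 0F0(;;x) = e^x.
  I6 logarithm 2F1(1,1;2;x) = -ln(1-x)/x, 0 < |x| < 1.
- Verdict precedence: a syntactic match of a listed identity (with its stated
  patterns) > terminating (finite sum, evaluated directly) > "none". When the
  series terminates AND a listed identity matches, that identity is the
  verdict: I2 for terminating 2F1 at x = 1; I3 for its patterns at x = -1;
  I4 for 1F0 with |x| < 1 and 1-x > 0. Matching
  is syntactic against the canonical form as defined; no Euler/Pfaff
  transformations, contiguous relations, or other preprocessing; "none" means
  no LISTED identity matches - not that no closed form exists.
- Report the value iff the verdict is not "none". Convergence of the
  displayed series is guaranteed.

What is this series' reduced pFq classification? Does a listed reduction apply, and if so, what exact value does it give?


x = 2 here; the reduced form reads 3F2, upper {-11, -2, -6/5}, lower {4/5, 1}, C = 3/4. Verdict: terminating (-2 upstairs). 3 nonzero terms in all; added directly. Exact value: -85/4.

The tell: x = 2 and the denominator's factorial ratio (prefactor 3/4) is a lower Pochhammer.
Consecutive-term ratio: r(k) = 2 * (k-11) (k-2) (k-6/5) / [(k+4/5) (k+1) (k+1)] - poly over poly, x = 2 from leading terms; C = 3/4 at k = 0.


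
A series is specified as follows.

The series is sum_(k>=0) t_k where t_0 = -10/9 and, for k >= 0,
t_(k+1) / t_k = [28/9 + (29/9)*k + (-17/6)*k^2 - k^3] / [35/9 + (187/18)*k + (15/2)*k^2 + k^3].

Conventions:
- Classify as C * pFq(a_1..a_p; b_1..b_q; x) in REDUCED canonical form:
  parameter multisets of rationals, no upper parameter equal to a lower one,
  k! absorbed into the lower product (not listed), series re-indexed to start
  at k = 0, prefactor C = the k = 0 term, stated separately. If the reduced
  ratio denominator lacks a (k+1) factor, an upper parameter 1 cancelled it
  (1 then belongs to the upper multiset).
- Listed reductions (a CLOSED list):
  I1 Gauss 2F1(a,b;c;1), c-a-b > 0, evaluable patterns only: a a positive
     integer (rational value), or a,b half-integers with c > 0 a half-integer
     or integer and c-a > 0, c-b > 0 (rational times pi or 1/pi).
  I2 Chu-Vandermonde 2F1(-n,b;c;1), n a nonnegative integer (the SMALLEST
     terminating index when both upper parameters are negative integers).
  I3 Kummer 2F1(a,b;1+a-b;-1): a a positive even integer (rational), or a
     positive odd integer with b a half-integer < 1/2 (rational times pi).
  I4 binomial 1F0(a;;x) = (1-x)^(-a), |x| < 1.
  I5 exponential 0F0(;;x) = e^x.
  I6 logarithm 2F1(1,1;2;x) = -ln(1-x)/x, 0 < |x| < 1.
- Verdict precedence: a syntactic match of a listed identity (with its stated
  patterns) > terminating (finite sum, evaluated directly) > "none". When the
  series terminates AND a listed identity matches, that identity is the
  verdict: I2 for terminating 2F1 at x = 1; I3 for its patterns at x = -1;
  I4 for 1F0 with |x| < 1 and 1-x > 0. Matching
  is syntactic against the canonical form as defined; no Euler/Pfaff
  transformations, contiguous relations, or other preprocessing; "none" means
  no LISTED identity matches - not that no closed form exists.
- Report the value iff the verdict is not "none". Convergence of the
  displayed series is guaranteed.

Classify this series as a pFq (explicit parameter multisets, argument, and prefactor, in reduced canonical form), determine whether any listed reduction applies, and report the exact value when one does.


x = -1 here; the reduced form reads 2F1, upper {-4/3, 7/2}, lower {35/6}, C = -10/9. Verdict: none (x = -1): each listed identity misses the multisets {-4/3, 7/2} ; {35/6}.

The tell: x = (-1) and factor the ratio over Q (prefactor -10/9): negated roots = parameters.
Term ratio: r(k) = (-1) * (k-4/3) (k+7/2) / [(k+35/6) (k+1)] - rational in k. x = (-1); t_0 = -10/9; negate the roots.


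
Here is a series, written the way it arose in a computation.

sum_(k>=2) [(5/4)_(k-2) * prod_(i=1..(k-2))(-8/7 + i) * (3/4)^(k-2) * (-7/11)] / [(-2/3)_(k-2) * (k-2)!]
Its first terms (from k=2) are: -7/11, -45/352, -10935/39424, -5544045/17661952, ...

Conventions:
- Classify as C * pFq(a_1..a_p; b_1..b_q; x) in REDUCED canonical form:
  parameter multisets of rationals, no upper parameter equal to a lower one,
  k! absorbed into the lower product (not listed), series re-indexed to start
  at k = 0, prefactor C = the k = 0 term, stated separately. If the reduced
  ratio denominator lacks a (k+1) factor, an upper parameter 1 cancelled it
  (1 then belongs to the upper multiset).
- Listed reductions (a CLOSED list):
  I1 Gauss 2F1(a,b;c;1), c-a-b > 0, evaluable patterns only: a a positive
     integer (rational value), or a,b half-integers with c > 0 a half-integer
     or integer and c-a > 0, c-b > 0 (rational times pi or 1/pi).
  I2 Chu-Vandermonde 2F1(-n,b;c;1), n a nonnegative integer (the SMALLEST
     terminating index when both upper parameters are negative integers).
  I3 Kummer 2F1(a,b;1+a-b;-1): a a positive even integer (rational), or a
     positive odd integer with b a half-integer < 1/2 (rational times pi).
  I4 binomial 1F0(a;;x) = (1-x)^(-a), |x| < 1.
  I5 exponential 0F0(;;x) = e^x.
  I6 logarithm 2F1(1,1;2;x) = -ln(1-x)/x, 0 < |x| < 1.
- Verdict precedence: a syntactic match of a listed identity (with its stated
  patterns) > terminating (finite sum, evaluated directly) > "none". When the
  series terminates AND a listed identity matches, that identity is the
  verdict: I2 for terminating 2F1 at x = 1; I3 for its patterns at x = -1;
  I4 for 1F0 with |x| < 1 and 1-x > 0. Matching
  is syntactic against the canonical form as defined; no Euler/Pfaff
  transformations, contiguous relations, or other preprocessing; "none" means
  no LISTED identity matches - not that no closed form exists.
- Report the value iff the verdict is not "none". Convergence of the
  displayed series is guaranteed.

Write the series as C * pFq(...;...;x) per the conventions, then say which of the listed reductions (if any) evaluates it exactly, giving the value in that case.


The series (x = 3/4) is 2F1: upper {-1/7, 5/4}, lower {-2/3}, prefactor -7/11. Verdict: none (x = 3/4): each listed identity misses the multisets {-1/7, 5/4} ; {-2/3}.

First insight: from the first term -7/11: the running product (C = -7/11, x = 3/4) telescopes to a rising factorial.
Consecutive-term ratio: r(k) = (3/4) * (k-1/7) (k+5/4) / [(k-2/3) (k+1)] - rational; roots negated = parameters, x = (3/4), C = -7/11.


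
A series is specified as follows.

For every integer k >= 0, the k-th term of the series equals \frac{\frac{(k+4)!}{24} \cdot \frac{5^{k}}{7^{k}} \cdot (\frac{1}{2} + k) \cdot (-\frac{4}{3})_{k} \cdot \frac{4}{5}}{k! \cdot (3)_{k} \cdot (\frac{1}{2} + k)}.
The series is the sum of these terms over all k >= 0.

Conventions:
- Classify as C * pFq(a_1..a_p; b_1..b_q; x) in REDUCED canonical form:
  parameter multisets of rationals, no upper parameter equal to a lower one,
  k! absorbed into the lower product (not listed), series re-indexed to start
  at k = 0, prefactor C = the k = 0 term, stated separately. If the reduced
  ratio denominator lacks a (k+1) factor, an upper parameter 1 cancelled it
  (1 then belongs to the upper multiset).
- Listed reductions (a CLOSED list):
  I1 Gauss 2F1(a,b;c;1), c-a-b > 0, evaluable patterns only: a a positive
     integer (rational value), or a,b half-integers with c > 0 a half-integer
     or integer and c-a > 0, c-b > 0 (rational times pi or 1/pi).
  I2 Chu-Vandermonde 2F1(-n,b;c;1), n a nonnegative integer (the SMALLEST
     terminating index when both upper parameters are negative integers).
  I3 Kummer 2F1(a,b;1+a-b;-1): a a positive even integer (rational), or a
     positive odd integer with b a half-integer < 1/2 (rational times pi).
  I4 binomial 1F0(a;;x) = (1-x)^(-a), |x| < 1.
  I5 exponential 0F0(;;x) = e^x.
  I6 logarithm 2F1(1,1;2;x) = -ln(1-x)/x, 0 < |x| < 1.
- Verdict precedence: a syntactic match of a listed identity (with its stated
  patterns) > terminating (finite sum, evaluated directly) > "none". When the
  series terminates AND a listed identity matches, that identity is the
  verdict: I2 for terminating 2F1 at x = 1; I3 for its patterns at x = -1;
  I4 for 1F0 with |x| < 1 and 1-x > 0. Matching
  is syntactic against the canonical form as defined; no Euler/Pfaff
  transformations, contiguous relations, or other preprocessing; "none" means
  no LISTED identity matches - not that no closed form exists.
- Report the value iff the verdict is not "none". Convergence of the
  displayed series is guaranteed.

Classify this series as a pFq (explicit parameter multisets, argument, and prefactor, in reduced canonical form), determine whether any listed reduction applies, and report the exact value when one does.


At argument \frac{5}{7}: a 2F1 with upper {-\frac{4}{3}, 5}, lower {3}, scaled by C = \frac{4}{5}. Verdict: none - at argument \frac{5}{7} the multisets {-\frac{4}{3}, 5} ; {3} match no listed identity.

Key observation: t_0 = \frac{4}{5} here, and the two geometric factors (prefactor 4/5) combine into one argument.
Step ratio: r(k) = \frac{5}{7} * (k-\frac{4}{3}) (k+5) / [(k+3) (k+1)] ; factor over Q: parameters, x = \frac{5}{7}, and C = \frac{4}{5}.


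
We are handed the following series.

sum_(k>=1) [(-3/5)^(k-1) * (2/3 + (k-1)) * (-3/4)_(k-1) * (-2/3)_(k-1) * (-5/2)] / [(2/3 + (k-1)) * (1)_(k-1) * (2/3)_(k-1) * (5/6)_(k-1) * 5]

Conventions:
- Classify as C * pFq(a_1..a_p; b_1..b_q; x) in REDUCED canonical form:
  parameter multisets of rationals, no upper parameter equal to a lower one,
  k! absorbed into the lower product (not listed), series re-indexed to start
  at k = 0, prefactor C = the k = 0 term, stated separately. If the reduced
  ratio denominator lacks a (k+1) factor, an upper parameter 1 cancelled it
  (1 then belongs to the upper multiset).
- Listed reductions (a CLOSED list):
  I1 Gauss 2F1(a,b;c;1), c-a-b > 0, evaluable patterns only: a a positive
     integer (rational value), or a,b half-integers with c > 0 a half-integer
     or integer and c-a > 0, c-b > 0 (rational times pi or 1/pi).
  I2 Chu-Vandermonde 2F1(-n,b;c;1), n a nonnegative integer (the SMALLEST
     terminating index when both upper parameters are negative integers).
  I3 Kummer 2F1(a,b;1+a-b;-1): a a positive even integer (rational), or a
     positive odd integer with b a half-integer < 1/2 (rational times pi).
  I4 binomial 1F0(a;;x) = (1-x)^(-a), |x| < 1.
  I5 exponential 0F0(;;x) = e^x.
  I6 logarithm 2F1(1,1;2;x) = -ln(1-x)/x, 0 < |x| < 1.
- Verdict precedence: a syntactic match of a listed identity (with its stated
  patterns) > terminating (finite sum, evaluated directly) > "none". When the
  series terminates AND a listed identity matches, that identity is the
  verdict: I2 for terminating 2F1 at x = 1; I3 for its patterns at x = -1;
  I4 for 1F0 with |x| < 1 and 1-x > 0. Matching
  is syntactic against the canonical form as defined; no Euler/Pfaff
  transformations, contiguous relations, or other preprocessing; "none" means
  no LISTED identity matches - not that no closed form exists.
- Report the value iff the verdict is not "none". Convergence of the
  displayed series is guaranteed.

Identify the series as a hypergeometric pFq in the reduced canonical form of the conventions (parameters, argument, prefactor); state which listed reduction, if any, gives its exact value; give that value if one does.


x = -3/5 here; the reduced form reads 2F2, upper {-3/4, -2/3}, lower {2/3, 5/6}, C = -1/2. Verdict: none (x = -3/5): each listed identity misses the multisets {-3/4, -2/3} ; {2/3, 5/6}.

Key observation: t_0 = -1/2 here, and striking the common factor k + 2/3 reduces the term (C = -1/2).
Term ratio: r(k) = (-3/5) * (k-3/4) (k-2/3) / [(k+2/3) (k+5/6) (k+1)] ; factor over Q: parameters, x = (-3/5), and C = -1/2.


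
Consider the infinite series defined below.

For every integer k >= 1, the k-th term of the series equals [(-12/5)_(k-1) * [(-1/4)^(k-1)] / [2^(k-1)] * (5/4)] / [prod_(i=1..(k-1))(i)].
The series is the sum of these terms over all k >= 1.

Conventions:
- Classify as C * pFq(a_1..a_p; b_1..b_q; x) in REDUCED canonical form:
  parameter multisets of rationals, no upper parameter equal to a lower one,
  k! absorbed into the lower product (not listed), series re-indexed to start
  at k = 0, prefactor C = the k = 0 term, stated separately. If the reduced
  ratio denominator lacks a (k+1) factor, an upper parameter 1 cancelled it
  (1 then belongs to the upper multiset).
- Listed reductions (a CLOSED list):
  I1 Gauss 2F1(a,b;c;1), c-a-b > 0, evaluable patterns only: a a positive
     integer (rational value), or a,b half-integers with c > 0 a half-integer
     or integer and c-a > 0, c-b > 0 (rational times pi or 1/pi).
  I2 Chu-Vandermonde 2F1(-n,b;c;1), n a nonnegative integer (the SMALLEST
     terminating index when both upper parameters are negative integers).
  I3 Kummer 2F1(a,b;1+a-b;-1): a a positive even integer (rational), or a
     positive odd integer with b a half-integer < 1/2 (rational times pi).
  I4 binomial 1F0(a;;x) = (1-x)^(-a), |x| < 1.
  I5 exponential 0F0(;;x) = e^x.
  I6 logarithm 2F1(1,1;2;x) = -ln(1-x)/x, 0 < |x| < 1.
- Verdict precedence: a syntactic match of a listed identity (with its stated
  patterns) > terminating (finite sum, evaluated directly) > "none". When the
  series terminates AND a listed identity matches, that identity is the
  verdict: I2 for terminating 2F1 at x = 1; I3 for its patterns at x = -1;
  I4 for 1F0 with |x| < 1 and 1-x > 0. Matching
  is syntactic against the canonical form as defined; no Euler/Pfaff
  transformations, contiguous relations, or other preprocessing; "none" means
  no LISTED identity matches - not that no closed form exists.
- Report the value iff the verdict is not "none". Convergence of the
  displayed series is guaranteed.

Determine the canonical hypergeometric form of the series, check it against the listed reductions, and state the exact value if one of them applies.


With C = 5/4: the canonical form is 1F0(-12/5; -; -1/8). Verdict: this is the binomial series (I4) (the 1F0 binomial series: exponent 12/5, x = -1/8). Its exact value is (5/4) * (9/8)^(12/5).

Key observation: t_0 being 5/4, the product of the first k integers (prefactor 5/4) is k!.
Ratio: r(k) = (-1/8) * (k-12/5) / [(k+1)] ; factor over Q: parameters, x = (-1/8), and C = 5/4.


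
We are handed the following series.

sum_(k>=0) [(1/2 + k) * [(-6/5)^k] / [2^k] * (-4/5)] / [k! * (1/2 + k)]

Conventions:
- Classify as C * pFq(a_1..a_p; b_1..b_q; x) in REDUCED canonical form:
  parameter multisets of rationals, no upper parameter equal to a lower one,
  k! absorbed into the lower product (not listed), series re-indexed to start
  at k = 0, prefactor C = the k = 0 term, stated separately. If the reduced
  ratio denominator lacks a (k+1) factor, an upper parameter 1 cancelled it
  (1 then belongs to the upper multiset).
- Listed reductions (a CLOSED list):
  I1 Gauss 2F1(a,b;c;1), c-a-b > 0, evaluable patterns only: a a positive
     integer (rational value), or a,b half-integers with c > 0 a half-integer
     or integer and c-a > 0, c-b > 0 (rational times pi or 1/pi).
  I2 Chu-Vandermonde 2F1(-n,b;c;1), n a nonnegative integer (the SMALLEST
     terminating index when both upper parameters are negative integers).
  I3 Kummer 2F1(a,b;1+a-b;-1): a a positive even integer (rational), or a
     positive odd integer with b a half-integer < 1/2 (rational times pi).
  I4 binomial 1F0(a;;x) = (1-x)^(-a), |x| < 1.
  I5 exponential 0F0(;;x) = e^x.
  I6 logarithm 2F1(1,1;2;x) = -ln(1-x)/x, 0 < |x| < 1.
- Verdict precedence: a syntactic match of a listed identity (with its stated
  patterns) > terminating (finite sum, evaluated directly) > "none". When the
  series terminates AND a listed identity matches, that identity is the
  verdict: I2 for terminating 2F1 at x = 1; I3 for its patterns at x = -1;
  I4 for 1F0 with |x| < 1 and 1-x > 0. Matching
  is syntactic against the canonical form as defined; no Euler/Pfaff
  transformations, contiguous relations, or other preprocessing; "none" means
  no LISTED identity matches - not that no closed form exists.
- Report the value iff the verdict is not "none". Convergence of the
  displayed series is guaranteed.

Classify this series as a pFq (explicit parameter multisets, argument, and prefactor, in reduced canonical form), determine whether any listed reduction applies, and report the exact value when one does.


With C = -4/5: the canonical form is 0F0(-; -; -3/5). Verdict at x = -3/5: exponential (I5) matches (the 0F0 exponential series at x = -3/5). Sum: (-4/5) * e^(-3/5).

First insight: t_0 being -4/5, k + 1/2 divides numerator and denominator alike; prefactor -4/5 after cancelling.
Consecutive-term ratio: r(k) = (-3/5) * 1 / [(k+1)] - rational in k, leading ratio (-3/5); with t_0 = -4/5, classification follows.


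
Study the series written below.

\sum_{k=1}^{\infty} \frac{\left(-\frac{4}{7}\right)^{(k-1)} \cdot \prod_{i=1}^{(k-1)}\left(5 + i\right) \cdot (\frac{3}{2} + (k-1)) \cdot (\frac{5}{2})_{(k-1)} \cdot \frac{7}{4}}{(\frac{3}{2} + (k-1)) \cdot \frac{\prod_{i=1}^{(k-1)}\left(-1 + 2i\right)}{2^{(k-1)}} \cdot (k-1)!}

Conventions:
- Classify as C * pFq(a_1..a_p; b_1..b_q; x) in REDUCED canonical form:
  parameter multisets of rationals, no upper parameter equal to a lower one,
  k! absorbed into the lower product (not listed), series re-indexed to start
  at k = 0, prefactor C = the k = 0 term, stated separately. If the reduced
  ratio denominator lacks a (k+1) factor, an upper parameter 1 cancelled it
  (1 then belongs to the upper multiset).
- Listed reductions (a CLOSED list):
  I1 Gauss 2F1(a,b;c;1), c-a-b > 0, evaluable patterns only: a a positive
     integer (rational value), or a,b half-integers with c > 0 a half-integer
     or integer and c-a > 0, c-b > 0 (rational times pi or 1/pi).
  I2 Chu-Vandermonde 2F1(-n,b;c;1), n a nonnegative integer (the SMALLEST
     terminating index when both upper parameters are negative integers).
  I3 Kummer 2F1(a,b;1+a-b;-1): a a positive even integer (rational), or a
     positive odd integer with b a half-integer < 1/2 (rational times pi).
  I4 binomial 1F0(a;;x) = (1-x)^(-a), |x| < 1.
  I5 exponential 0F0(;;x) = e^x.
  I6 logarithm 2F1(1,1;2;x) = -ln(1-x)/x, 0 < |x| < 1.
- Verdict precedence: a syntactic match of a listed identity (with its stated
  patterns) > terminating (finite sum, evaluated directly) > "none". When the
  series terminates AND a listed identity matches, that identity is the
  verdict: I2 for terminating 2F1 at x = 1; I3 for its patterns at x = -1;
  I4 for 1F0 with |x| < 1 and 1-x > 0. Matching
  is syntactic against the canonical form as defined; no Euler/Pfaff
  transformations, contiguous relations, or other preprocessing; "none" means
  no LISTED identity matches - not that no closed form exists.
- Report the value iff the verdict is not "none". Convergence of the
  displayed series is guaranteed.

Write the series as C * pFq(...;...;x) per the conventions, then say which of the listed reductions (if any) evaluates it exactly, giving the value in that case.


Prefactor \frac{7}{4}, argument -\frac{4}{7}: 2F1 with upper {\frac{5}{2}, 6} over lower {\frac{1}{2}}. Verdict: none. Every listed pattern misses the 2F1 form at -\frac{4}{7}, upper {\frac{5}{2}, 6}.

Key observation: x = -\frac{4}{7} and the lower odd product (C = 7/4) is 2^k (1/2)_k.
Ratio: r(k) = -\frac{4}{7} * (k+\frac{5}{2}) (k+6) / [(k+\frac{1}{2}) (k+1)] - rational; roots negated = parameters, x = -\frac{4}{7}, C = \frac{7}{4}.


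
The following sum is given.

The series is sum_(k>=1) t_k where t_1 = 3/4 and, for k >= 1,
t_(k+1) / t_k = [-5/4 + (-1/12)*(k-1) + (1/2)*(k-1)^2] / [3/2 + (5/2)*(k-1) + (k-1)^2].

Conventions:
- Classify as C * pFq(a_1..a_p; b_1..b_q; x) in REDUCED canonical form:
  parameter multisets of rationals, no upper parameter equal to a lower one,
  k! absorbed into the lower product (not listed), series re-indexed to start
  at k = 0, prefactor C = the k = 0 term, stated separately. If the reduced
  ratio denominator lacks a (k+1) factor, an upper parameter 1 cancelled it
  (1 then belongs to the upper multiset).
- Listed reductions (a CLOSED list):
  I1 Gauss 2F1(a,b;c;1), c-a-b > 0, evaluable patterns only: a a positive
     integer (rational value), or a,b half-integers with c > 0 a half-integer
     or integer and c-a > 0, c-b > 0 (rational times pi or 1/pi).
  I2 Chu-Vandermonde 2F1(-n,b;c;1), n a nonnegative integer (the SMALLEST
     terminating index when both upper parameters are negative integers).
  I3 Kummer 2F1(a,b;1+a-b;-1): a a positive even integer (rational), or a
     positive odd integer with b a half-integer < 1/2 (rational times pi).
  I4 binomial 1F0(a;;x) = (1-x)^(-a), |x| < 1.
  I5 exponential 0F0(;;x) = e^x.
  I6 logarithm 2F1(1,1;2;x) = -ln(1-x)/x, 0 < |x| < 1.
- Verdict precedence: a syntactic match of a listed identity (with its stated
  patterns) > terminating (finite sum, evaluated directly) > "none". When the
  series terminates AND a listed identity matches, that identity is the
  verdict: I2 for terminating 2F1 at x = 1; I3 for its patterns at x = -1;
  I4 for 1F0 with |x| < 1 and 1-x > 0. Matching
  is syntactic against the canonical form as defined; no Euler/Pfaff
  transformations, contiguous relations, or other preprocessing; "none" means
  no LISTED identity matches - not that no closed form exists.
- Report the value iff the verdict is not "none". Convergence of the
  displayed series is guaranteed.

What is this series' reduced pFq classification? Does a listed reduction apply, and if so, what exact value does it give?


Structural cue: with t_0 = 3/4, cancel k + 3/2 from the displayed ratio first; then C = 3/4.
Ratio: r(k) = (1/2) * (k-5/3) / [(k+1)] - rational in k. x = (1/2); t_0 = 3/4; negate the roots.

x = 1/2 here; the reduced form reads 1F0, upper {-5/3}, lower {-}, C = 3/4. Verdict: the I4 binomial reduction fires (the 1F0 binomial series: exponent 5/3, x = 1/2). Sum: (3/4) * (1/2)^(5/3).


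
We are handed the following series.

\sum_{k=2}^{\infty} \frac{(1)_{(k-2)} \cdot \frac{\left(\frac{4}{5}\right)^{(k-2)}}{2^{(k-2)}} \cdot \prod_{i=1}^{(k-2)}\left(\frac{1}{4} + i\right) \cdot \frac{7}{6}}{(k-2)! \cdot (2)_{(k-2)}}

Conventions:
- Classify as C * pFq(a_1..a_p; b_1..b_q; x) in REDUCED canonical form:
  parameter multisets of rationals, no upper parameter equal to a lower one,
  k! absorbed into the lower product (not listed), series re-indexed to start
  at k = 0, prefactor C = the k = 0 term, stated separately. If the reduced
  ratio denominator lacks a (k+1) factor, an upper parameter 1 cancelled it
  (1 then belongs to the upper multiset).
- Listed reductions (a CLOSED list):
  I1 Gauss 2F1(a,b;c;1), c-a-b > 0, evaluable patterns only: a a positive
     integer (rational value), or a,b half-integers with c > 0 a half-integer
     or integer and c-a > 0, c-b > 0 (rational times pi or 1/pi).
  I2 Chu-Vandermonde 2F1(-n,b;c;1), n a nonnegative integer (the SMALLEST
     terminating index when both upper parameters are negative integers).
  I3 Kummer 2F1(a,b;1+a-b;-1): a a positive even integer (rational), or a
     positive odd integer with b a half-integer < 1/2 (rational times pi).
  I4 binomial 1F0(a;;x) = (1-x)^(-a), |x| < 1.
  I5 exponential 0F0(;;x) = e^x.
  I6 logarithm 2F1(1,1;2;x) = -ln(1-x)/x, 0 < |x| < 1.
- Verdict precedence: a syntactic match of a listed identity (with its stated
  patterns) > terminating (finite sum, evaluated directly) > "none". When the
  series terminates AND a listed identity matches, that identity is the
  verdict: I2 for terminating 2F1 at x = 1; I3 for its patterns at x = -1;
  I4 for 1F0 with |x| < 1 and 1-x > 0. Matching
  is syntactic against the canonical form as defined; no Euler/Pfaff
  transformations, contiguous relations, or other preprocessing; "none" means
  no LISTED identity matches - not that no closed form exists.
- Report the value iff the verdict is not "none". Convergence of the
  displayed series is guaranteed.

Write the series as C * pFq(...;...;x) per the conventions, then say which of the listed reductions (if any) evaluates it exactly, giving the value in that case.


Classification (C = \frac{7}{6}): 2F1 with upper {1, \frac{5}{4}}, lower {2}, argument x = \frac{2}{5}. Verdict: none (x = \frac{2}{5}): each listed identity misses the multisets {1, \frac{5}{4}} ; {2}.

The tell: t_0 being \frac{7}{6}, the two k-th powers (C = 7/6, x = 2/5) combine into one argument.
Consecutive-term ratio: r(k) = \frac{2}{5} * (k+1) (k+\frac{5}{4}) / [(k+2) (k+1)] - rational in k, leading ratio \frac{2}{5}; with t_0 = \frac{7}{6}, classification follows.


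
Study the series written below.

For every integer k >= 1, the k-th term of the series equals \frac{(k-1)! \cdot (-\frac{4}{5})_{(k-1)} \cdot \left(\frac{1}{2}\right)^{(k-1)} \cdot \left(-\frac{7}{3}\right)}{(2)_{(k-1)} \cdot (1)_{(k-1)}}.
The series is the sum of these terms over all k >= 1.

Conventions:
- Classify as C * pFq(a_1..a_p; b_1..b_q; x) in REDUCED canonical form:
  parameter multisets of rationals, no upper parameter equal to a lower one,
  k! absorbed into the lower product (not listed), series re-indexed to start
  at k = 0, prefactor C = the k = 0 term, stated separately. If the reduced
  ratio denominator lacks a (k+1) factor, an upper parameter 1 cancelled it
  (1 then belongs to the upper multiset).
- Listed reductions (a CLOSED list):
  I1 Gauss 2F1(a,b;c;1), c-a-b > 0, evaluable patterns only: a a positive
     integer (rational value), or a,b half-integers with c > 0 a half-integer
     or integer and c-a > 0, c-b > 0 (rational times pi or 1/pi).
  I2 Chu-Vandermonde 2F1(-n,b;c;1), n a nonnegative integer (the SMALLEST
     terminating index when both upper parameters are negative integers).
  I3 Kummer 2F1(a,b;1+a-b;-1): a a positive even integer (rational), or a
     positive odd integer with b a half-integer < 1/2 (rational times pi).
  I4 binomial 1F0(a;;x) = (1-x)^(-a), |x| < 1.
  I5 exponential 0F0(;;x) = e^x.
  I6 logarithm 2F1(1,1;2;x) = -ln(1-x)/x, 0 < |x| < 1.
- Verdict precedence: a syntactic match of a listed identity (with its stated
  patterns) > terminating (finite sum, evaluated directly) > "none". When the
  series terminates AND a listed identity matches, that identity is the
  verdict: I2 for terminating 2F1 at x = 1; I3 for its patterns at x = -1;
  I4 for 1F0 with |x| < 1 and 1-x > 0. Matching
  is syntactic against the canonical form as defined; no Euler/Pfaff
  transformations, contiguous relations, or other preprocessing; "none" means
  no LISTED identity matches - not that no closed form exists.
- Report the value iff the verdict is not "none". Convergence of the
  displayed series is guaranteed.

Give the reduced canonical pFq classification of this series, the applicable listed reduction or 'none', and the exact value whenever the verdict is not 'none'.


The tell: with t_0 = -\frac{7}{3}, (1)_k (prefactor -7/3) is k! itself.
Ratio: r(k) = \frac{1}{2} * (k-\frac{4}{5}) (k+1) / [(k+2) (k+1)] - rational in k, leading ratio \frac{1}{2}; with t_0 = -\frac{7}{3}, classification follows.

x = \frac{1}{2} here; the reduced form reads 2F1, upper {-\frac{4}{5}, 1}, lower {2}, C = -\frac{7}{3}. Verdict: none. Every listed pattern misses the 2F1 form at \frac{1}{2}, upper {-\frac{4}{5}, 1}.


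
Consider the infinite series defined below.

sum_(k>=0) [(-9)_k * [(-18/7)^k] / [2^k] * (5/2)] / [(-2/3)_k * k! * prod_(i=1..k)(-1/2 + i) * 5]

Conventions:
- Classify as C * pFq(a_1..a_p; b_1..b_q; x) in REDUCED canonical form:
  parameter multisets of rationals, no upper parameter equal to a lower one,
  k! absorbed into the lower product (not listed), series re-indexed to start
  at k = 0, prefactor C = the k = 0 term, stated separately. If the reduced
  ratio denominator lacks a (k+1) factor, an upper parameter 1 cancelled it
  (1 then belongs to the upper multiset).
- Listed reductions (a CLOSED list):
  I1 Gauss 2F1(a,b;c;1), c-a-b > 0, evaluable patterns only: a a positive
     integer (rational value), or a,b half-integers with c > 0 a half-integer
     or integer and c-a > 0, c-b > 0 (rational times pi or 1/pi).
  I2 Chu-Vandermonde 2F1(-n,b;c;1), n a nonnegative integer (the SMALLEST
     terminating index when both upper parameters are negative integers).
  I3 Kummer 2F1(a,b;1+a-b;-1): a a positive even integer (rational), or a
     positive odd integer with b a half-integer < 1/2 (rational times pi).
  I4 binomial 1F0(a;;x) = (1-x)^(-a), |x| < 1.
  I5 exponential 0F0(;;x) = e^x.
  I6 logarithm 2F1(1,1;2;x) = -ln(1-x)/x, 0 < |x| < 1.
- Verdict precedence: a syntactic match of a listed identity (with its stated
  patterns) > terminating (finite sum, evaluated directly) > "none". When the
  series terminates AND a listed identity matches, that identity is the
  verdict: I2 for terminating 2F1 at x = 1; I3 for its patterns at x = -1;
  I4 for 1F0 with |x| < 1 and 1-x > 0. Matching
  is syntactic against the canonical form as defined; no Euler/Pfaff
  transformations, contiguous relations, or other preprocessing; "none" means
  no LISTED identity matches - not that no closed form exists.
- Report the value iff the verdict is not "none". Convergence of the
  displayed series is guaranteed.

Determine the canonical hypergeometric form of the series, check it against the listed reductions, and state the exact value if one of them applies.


Reduced: x = -9/7, 1F2, upper = {-9}, lower = {-2/3, 1/2}, C = 1/2. Verdict: terminating. With -9 upstairs the series is a 10-term polynomial sum; evaluated term by term. Value: -648738840578763294709/1632537065667132625.

The tell: t_0 = 1/2 here, and the constant factors (C = 1/2) combine into one prefactor.
Consecutive-term ratio: r(k) = (-9/7) * (k-9) / [(k-2/3) (k+1/2) (k+1)] - poly over poly, x = (-9/7) from leading terms; C = 1/2 at k = 0.


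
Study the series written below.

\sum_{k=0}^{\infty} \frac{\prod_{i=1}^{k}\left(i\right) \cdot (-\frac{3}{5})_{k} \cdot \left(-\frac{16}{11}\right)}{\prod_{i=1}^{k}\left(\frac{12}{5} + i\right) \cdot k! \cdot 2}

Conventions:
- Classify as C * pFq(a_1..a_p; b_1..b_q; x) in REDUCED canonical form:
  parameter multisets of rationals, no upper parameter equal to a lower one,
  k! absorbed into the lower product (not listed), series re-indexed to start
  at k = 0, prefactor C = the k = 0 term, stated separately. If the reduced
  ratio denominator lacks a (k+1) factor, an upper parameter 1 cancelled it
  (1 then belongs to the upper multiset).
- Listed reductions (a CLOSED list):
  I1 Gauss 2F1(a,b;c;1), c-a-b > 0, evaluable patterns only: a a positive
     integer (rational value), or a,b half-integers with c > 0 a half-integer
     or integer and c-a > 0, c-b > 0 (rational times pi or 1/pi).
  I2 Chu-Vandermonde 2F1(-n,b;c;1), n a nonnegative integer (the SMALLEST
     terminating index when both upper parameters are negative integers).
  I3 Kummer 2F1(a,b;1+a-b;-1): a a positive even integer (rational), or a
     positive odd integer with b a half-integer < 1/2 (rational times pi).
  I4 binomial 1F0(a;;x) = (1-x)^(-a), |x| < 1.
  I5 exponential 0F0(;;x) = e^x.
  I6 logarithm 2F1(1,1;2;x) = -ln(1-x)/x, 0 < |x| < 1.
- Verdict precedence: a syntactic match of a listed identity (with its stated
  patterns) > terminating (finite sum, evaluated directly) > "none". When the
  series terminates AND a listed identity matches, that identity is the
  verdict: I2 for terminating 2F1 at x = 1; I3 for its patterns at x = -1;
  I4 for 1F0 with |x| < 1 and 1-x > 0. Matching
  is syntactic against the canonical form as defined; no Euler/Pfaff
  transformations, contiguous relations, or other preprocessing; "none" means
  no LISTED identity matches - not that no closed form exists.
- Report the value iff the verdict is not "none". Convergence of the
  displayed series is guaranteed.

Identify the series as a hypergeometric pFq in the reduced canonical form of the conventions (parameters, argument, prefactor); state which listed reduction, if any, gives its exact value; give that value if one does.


Classification (C = -\frac{8}{11}): 2F1 with upper {-\frac{3}{5}, 1}, lower {\frac{17}{5}}, argument x = 1. Verdict: this is Gauss (I1, integer-parameter pattern) (x = 1: the Gamma ratio telescopes since c-a-b = 3 > 0 and a = 1 in Z>0). Value: -\frac{32}{55}.

Key step: from the first term -\frac{8}{11}: the constant factors (prefactor -8/11) combine into one prefactor.
Ratio: r(k) = 1 * (k-\frac{3}{5}) (k+1) / [(k+\frac{17}{5}) (k+1)] - rational in k. x = 1; t_0 = -\frac{8}{11}; negate the roots.


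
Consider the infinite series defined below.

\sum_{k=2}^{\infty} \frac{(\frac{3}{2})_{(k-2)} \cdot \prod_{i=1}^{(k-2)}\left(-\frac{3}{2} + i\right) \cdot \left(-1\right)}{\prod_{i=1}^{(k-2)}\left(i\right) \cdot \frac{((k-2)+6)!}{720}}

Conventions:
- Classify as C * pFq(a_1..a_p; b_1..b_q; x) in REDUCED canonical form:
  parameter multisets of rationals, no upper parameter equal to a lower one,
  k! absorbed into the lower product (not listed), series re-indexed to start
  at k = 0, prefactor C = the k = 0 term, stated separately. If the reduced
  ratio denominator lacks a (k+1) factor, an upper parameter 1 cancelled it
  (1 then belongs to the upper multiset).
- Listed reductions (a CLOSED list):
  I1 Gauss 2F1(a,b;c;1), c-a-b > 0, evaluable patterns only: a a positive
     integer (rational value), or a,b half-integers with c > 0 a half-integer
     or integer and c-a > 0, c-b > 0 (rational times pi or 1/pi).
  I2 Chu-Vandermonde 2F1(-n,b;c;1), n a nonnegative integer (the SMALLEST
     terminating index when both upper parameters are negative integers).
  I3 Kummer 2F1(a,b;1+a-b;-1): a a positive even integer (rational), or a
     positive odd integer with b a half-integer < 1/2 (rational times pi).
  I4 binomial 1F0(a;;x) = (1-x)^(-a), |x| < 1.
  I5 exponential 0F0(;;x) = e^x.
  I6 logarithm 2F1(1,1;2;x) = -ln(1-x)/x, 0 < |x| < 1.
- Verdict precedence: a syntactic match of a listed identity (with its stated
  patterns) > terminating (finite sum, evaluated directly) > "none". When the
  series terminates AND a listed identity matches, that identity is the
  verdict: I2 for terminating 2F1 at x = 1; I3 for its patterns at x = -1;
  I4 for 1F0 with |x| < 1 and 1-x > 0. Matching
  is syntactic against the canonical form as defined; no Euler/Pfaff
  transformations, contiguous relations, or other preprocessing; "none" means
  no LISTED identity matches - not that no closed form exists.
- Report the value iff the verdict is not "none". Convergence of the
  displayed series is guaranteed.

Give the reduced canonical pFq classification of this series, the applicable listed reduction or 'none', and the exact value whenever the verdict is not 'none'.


With C = -1: the canonical form is 2F1(-\frac{1}{2}, \frac{3}{2}; 7; 1). Verdict: Gauss (I1, half-integer pattern) matches (x = 1; upper {-\frac{1}{2}, \frac{3}{2}} half-integers, c = 7 in the evaluable pattern). Hence: \left(-\frac{524288}{189189}\right) / \pi.

Structural cue: from the first term -1: the product of the first k integers (C = -1, x = 1) is k!.
Step ratio: r(k) = 1 * (k-\frac{1}{2}) (k+\frac{3}{2}) / [(k+7) (k+1)] ; factor over Q: parameters, x = 1, and C = -1.


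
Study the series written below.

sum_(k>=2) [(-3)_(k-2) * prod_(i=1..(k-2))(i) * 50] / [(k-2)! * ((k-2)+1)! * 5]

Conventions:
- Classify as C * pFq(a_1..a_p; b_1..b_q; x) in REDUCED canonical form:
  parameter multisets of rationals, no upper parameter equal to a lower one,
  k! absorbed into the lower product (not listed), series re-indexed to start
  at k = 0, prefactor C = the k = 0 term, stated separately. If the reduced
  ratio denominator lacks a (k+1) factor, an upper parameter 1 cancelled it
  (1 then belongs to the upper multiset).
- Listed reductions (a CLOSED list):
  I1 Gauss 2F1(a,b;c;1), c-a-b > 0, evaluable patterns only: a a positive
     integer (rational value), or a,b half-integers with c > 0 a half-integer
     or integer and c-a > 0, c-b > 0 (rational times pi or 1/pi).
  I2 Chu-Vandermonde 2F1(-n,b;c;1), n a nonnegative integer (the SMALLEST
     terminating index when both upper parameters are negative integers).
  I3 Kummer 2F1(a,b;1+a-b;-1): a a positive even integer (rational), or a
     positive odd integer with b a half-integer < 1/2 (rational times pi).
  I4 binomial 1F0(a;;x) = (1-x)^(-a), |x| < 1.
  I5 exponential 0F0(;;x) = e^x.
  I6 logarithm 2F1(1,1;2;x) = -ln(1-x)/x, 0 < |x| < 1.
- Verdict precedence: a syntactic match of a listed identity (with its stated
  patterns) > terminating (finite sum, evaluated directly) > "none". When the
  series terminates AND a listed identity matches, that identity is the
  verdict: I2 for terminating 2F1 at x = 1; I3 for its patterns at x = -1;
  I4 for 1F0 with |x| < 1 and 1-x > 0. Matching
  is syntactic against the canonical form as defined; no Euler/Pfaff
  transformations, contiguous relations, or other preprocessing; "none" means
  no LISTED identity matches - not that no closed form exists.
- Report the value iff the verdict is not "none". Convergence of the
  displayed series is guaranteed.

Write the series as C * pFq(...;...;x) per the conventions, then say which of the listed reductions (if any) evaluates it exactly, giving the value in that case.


At argument 1: a 2F1 with upper {-3, 1}, lower {2}, scaled by C = 10. Verdict at x = 1: Vandermonde's identity (I2) matches (terminating 2F1 at x = 1 with n = 3, b = 1, c = 2). Hence: 5/2.

Structural cue: t_0 = 10 here, and the constant factors (C = 10, x = 1) combine into one prefactor.
Adjacent-term ratio: r(k) = 1 * (k-3) (k+1) / [(k+2) (k+1)] - poly over poly, x = 1 from leading terms; C = 10 at k = 0.
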